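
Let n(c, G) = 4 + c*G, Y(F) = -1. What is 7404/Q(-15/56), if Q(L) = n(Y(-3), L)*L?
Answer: -7739648/1195 ≈ -6476.7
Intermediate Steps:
n(c, G) = 4 + G*c
Q(L) = L*(4 - L) (Q(L) = (4 + L*(-1))*L = (4 - L)*L = L*(4 - L))
7404/Q(-15/56) = 7404/(((-15/56)*(4 - (-15)/56))) = 7404/(((-15*1/56)*(4 - (-15)/56))) = 7404/((-15*(4 - 1*(-15/56))/56)) = 7404/((-15*(4 + 15/56)/56)) = 7404/((-15/56*239/56)) = 7404/(-3585/3136) = 7404*(-3136/3585) = -7739648/1195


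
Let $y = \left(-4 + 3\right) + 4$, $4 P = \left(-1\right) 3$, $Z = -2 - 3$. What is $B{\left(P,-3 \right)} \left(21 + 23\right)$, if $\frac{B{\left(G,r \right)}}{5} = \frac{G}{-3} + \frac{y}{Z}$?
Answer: $-77$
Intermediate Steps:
$Z = -5$
$P = - \frac{3}{4}$ ($P = \frac{\left(-1\right) 3}{4} = \frac{1}{4} \left(-3\right) = - \frac{3}{4} \approx -0.75$)
$y = 3$ ($y = -1 + 4 = 3$)
$B{\left(G,r \right)} = -3 - \frac{5 G}{3}$ ($B{\left(G,r \right)} = 5 \left(\frac{G}{-3} + \frac{3}{-5}\right) = 5 \left(G \left(- \frac{1}{3}\right) + 3 \left(- \frac{1}{5}\right)\right) = 5 \left(- \frac{G}{3} - \frac{3}{5}\right) = 5 \left(- \frac{3}{5} - \frac{G}{3}\right) = -3 - \frac{5 G}{3}$)
$B{\left(P,-3 \right)} \left(21 + 23\right) = \left(-3 - - \frac{5}{4}\right) \left(21 + 23\right) = \left(-3 + \frac{5}{4}\right) 44 = \left(- \frac{7}{4}\right) 44 = -77$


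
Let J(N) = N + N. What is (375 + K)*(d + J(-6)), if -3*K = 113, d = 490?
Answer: 483736/3 ≈ 1.6125e+5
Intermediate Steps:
J(N) = 2*N
K = -113/3 (K = -⅓*113 = -113/3 ≈ -37.667)
(375 + K)*(d + J(-6)) = (375 - 113/3)*(490 + 2*(-6)) = 1012*(490 - 12)/3 = (1012/3)*478 = 483736/3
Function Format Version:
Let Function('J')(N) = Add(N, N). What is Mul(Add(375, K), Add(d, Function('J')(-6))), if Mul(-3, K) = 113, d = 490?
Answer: Rational(483736, 3) ≈ 1.6125e+5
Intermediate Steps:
Function('J')(N) = Mul(2, N)
K = Rational(-113, 3) (K = Mul(Rational(-1, 3), 113) = Rational(-113, 3) ≈ -37.667)
Mul(Add(375, K), Add(d, Function('J')(-6))) = Mul(Add(375, Rational(-113, 3)), Add(490, Mul(2, -6))) = Mul(Rational(1012, 3), Add(490, -12)) = Mul(Rational(1012, 3), 478) = Rational(483736, 3)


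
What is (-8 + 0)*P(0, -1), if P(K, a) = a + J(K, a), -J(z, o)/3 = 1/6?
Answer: 12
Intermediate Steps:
J(z, o) = -½ (J(z, o) = -3/6 = -3*⅙ = -½)
P(K, a) = -½ + a (P(K, a) = a - ½ = -½ + a)
(-8 + 0)*P(0, -1) = (-8 + 0)*(-½ - 1) = -8*(-3/2) = 12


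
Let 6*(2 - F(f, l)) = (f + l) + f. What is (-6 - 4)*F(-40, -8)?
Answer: -500/3 ≈ -166.67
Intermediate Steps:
F(f, l) = 2 - f/3 - l/6 (F(f, l) = 2 - ((f + l) + f)/6 = 2 - (l + 2*f)/6 = 2 + (-f/3 - l/6) = 2 - f/3 - l/6)
(-6 - 4)*F(-40, -8) = (-6 - 4)*(2 - 1/3*(-40) - 1/6*(-8)) = -10*(2 + 40/3 + 4/3) = -10*50/3 = -500/3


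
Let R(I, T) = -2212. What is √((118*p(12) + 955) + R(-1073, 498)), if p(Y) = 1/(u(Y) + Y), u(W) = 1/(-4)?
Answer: I*√2754529/47 ≈ 35.312*I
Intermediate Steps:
u(W) = -¼
p(Y) = 1/(-¼ + Y)
√((118*p(12) + 955) + R(-1073, 498)) = √((118*(4/(-1 + 4*12)) + 955) - 2212) = √((118*(4/(-1 + 48)) + 955) - 2212) = √((118*(4/47) + 955) - 2212) = √((472/47 + 955) - 2212) = √(45357/47 - 2212) = √(-58607/47) = I*√2754529/47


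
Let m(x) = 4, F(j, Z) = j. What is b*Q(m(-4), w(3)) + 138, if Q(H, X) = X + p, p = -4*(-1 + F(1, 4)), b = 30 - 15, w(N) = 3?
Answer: 183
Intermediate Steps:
b = 15
p = 0 (p = -4*(-1 + 1) = -4*0 = 0)
Q(H, X) = X (Q(H, X) = X + 0 = X)
b*Q(m(-4), w(3)) + 138 = 15*3 + 138 = 45 + 138 = 183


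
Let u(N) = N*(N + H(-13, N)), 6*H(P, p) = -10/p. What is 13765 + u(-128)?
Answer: 90442/3 ≈ 30147.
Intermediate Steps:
H(P, p) = -5/(3*p) (H(P, p) = (-10/p)/6 = -5/(3*p))
u(N) = N*(N - 5/(3*N))
13765 + u(-128) = 13765 + (-5/3 + (-128)²) = 13765 + (-5/3 + 16384) = 13765 + 49147/3 = 90442/3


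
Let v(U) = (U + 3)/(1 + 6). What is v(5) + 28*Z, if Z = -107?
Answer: -20964/7 ≈ -2994.9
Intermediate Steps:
v(U) = 3/7 + U/7 (v(U) = (3 + U)/7 = (3 + U)*(⅐) = 3/7 + U/7)
v(5) + 28*Z = (3/7 + (⅐)*5) + 28*(-107) = (3/7 + 5/7) - 2996 = 8/7 - 2996 = -20964/7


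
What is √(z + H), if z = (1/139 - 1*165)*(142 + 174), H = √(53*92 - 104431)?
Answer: √(-1007353016 + 19321*I*√99555)/139 ≈ 0.69091 + 228.34*I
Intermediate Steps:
H = I*√99555 (H = √(4876 - 104431) = √(-99555) = I*√99555 ≈ 315.52*I)
z = -7247144/139 (z = (1/139 - 165)*316 = -22934/139*316 = -7247144/139 ≈ -52138.)
√(z + H) = √(-7247144/139 + I*√99555)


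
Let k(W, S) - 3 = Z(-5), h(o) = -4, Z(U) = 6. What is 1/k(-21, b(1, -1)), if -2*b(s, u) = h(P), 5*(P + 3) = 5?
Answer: ⅑ ≈ 0.11111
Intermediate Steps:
P = -2 (P = -3 + (⅕)*5 = -3 + 1 = -2)
b(s, u) = 2 (b(s, u) = -½*(-4) = 2)
k(W, S) = 9 (k(W, S) = 3 + 6 = 9)
1/k(-21, b(1, -1)) = 1/9 = ⅑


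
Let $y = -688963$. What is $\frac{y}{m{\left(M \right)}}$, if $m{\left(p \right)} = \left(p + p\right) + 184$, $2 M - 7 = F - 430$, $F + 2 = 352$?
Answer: $- \frac{688963}{111} \approx -6206.9$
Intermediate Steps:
$F = 350$ ($F = -2 + 352 = 350$)
$M = - \frac{73}{2}$ ($M = \frac{7}{2} + \frac{350 - 430}{2} = \frac{7}{2} + \frac{1}{2} \left(-80\right) = \frac{7}{2} - 40 = - \frac{73}{2} \approx -36.5$)
$m{\left(p \right)} = 184 + 2 p$ ($m{\left(p \right)} = 2 p + 184 = 184 + 2 p$)
$\frac{y}{m{\left(M \right)}} = - \frac{688963}{184 + 2 \left(- \frac{73}{2}\right)} = - \frac{688963}{184 - 73} = - \frac{688963}{111}$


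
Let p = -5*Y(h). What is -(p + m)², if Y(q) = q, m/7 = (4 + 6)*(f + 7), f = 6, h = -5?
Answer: -874225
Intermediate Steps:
m = 910 (m = 7*((4 + 6)*(6 + 7)) = 7*(10*13) = 7*130 = 910)
p = 25 (p = -5*(-5) = 25)
-(p + m)² = -(25 + 910)² = -1*935² = -1*874225 = -874225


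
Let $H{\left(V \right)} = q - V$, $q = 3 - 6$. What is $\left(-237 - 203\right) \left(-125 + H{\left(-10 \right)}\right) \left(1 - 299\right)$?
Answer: $-15472160$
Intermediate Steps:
$q = -3$ ($q = 3 - 6 = -3$)
$H{\left(V \right)} = -3 - V$
$\left(-237 - 203\right) \left(-125 + H{\left(-10 \right)}\right) \left(1 - 299\right) = \left(-237 - 203\right) \left(-125 - -7\right) \left(1 - 299\right) = - 440 \left(-125 + \left(-3 + 10\right)\right) \left(-298\right) = - 440 \left(-125 + 7\right) \left(-298\right) = \left(-440\right) \left(-118\right) \left(-298\right) = 51920 \left(-298\right) = -15472160$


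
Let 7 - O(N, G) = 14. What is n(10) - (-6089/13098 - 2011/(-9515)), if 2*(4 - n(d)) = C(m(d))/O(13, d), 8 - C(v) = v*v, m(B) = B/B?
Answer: 296210186/62313735 ≈ 4.7535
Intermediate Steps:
O(N, G) = -7 (O(N, G) = 7 - 1*14 = 7 - 14 = -7)
m(B) = 1
C(v) = 8 - v² (C(v) = 8 - v*v = 8 - v²)
n(d) = 9/2 (n(d) = 4 - (8 - 1*1²)/(2*(-7)) = 4 - (8 - 1*1)*(-1)/(2*7) = 4 - (8 - 1)*(-1)/(2*7) = 4 - 7*(-1)/(2*7) = 4 - ½*(-1) = 4 + ½ = 9/2)
n(10) - (-6089/13098 - 2011/(-9515)) = 9/2 - (-6089/13098 - 2011/(-9515)) = 9/2 - (-6089*1/13098 - 2011*(-1/9515)) = 9/2 - (-6089/13098 + 2011/9515) = 9/2 - 1*(-31596757/124627470) = 9/2 + 31596757/124627470 = 296210186/62313735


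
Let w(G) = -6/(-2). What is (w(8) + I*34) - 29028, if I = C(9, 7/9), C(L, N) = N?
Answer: -260987/9 ≈ -28999.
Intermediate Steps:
w(G) = 3 (w(G) = -6*(-½) = 3)
I = 7/9 ≈ 0.77778
(w(8) + I*34) - 29028 = (3 + (7/9)*34) - 29028 = (3 + 238/9) - 29028 = 265/9 - 29028 = -260987/9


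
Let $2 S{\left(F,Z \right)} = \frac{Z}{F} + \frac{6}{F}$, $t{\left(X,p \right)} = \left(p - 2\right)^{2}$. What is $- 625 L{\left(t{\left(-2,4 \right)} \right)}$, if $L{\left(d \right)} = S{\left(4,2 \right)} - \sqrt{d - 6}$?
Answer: $-625 + 625 i \sqrt{2} \approx -625.0 + 883.88 i$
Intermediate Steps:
$t{\left(X,p \right)} = \left(-2 + p\right)^{2}$
$S{\left(F,Z \right)} = \frac{3}{F} + \frac{Z}{2 F}$ ($S{\left(F,Z \right)} = \frac{\frac{Z}{F} + \frac{6}{F}}{2} = \frac{\frac{6}{F} + \frac{Z}{F}}{2} = \frac{3}{F} + \frac{Z}{2 F}$)
$L{\left(d \right)} = 1 - \sqrt{-6 + d}$ ($L{\left(d \right)} = \frac{6 + 2}{2 \cdot 4} - \sqrt{d - 6} = \frac{1}{2} \cdot \frac{1}{4} \cdot 8 - \sqrt{-6 + d} = 1 - \sqrt{-6 + d}$)
$- 625 L{\left(t{\left(-2,4 \right)} \right)} = - 625 \left(1 - \sqrt{-6 + \left(-2 + 4\right)^{2}}\right) = - 625 \left(1 - \sqrt{-6 + 2^{2}}\right) = - 625 \left(1 - \sqrt{-6 + 4}\right) = - 625 \left(1 - \sqrt{-2}\right) = - 625 \left(1 - i \sqrt{2}\right) = -625 + 625 i \sqrt{2}$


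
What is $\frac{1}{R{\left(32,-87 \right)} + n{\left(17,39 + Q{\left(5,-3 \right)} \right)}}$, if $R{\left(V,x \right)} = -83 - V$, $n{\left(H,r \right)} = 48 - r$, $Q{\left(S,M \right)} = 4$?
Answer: $- \frac{1}{110} \approx -0.0090909$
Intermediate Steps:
$\frac{1}{R{\left(32,-87 \right)} + n{\left(17,39 + Q{\left(5,-3 \right)} \right)}} = \frac{1}{\left(-83 - 32\right) + \left(48 - \left(39 + 4\right)\right)} = \frac{1}{\left(-83 - 32\right) + \left(48 - 43\right)} = \frac{1}{-115 + \left(48 - 43\right)} = \frac{1}{-115 + 5} = \frac{1}{-110} = - \frac{1}{110}$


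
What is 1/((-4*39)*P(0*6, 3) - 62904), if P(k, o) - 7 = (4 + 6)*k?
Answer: -1/63996 ≈ -1.5626e-5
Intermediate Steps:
P(k, o) = 7 + 10*k (P(k, o) = 7 + (4 + 6)*k = 7 + 10*k)
1/((-4*39)*P(0*6, 3) - 62904) = 1/((-4*39)*(7 + 10*(0*6)) - 62904) = 1/(-156*(7 + 10*0) - 62904) = 1/(-156*(7 + 0) - 62904) = 1/(-156*7 - 62904) = 1/(-1092 - 62904) = 1/(-63996) = -1/63996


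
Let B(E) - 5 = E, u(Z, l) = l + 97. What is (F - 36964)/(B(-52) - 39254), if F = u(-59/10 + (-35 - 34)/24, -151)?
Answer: 37018/39301 ≈ 0.94191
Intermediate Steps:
u(Z, l) = 97 + l
B(E) = 5 + E
F = -54 (F = 97 - 151 = -54)
(F - 36964)/(B(-52) - 39254) = (-54 - 36964)/((5 - 52) - 39254) = -37018/(-47 - 39254) = -37018/(-39301) = -37018*(-1/39301) = 37018/39301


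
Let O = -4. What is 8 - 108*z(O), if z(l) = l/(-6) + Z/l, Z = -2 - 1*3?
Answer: -199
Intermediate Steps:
Z = -5 (Z = -2 - 3 = -5)
z(l) = -5/l - l/6 (z(l) = l/(-6) - 5/l = l*(-⅙) - 5/l = -l/6 - 5/l = -5/l - l/6)
8 - 108*z(O) = 8 - 108*(-5/(-4) - ⅙*(-4)) = 8 - 108*(-5*(-¼) + ⅔) = 8 - 108*(5/4 + ⅔) = 8 - 108*23/12 = 8 - 207 = -199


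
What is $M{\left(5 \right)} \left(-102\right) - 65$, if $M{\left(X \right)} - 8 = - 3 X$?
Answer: $649$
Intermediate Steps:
$M{\left(X \right)} = 8 - 3 X$
$M{\left(5 \right)} \left(-102\right) - 65 = \left(8 - 15\right) \left(-102\right) - 65 = \left(-7\right) \left(-102\right) - 65 = 714 - 65 = 649$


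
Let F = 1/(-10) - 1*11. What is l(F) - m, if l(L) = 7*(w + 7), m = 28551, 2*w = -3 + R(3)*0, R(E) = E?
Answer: -57025/2 ≈ -28513.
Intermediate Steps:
w = -3/2 (w = (-3 + 3*0)/2 = (-3 + 0)/2 = (1/2)*(-3) = -3/2 ≈ -1.5000)
F = -111/10 (F = -1/10 - 11 = -111/10 ≈ -11.100)
l(L) = 77/2 (l(L) = 7*(-3/2 + 7) = 7*(11/2) = 77/2)
l(F) - m = 77/2 - 1*28551 = 77/2 - 28551 = -57025/2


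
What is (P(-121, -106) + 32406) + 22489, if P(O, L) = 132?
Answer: 55027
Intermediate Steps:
(P(-121, -106) + 32406) + 22489 = (132 + 32406) + 22489 = 32538 + 22489 = 55027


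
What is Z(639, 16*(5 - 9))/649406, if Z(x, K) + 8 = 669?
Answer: 661/649406 ≈ 0.0010179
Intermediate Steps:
Z(x, K) = 661 (Z(x, K) = -8 + 669 = 661)
Z(639, 16*(5 - 9))/649406 = 661/649406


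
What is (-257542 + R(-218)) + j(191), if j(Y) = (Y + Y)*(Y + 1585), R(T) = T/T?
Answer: 420891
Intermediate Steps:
R(T) = 1
j(Y) = 2*Y*(1585 + Y) (j(Y) = (2*Y)*(1585 + Y) = 2*Y*(1585 + Y))
(-257542 + R(-218)) + j(191) = (-257542 + 1) + 2*191*(1585 + 191) = -257541 + 2*191*1776 = -257541 + 678432 = 420891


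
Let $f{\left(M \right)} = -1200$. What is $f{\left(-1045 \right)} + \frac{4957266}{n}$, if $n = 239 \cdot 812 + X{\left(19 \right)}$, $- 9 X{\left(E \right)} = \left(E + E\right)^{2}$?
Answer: $- \frac{1024793103}{872584} \approx -1174.4$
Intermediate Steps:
$X{\left(E \right)} = - \frac{4 E^{2}}{9}$ ($X{\left(E \right)} = - \frac{\left(E + E\right)^{2}}{9} = - \frac{\left(2 E\right)^{2}}{9} = - \frac{4 E^{2}}{9}$)
$n = \frac{1745168}{9}$ ($n = 239 \cdot 812 - \frac{4 \cdot 19^{2}}{9} = 194068 - \frac{1444}{9} = \frac{1745168}{9} \approx 1.9391 \cdot 10^{5}$)
$f{\left(-1045 \right)} + \frac{4957266}{n} = -1200 + \frac{4957266}{\frac{1745168}{9}} = -1200 + 4957266 \cdot \frac{9}{1745168} = -1200 + \frac{22307697}{872584} = - \frac{1024793103}{872584}$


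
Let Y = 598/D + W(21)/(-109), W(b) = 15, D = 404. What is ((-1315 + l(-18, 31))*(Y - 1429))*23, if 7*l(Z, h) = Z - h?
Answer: 477893549683/11009 ≈ 4.3409e+7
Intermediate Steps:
l(Z, h) = -h/7 + Z/7 (l(Z, h) = (Z - h)/7 = -h/7 + Z/7)
Y = 29561/22018 (Y = 598/404 + 15/(-109) = 598*(1/404) + 15*(-1/109) = 299/202 - 15/109 = 29561/22018 ≈ 1.3426)
((-1315 + l(-18, 31))*(Y - 1429))*23 = ((-1315 + (-⅐*31 + (⅐)*(-18)))*(29561/22018 - 1429))*23 = ((-1315 + (-31/7 - 18/7))*(-31434161/22018))*23 = ((-1315 - 7)*(-31434161/22018))*23 = -1322*(-31434161/22018)*23 = (20777980421/11009)*23 = 477893549683/11009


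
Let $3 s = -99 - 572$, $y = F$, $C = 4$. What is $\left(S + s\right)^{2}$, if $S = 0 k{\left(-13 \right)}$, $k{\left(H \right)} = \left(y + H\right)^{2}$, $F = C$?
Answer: $\frac{450241}{9} \approx 50027.0$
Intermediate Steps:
$F = 4$
$y = 4$
$k{\left(H \right)} = \left(4 + H\right)^{2}$
$S = 0$ ($S = 0 \left(4 - 13\right)^{2} = 0 \left(-9\right)^{2} = 0 \cdot 81 = 0$)
$s = - \frac{671}{3}$ ($s = \frac{-99 - 572}{3} = \frac{1}{3} \left(-671\right) = - \frac{671}{3} \approx -223.67$)
$\left(S + s\right)^{2} = \left(0 - \frac{671}{3}\right)^{2} = \left(- \frac{671}{3}\right)^{2} = \frac{450241}{9}$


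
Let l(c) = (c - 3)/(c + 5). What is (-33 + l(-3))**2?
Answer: 1296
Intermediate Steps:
l(c) = (-3 + c)/(5 + c)
(-33 + l(-3))**2 = (-33 + (-3 - 3)/(5 - 3))**2 = (-33 - 6/2)**2 = (-33 + (1/2)*(-6))**2 = (-33 - 3)**2 = (-36)**2 = 1296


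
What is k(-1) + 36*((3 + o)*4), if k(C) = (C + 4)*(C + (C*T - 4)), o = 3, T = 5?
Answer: 834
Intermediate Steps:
k(C) = (-4 + 6*C)*(4 + C) (k(C) = (C + 4)*(C + (C*5 - 4)) = (4 + C)*(C + (5*C - 4)) = (4 + C)*(C + (-4 + 5*C)) = (4 + C)*(-4 + 6*C) = (-4 + 6*C)*(4 + C))
k(-1) + 36*((3 + o)*4) = (-16 + 6*(-1)² + 20*(-1)) + 36*((3 + 3)*4) = (-16 + 6*1 - 20) + 36*(6*4) = (-16 + 6 - 20) + 36*24 = -30 + 864 = 834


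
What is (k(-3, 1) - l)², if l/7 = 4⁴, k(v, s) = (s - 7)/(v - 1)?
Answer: 12823561/4 ≈ 3.2059e+6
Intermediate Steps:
k(v, s) = (-7 + s)/(-1 + v)
l = 1792 (l = 7*4⁴ = 7*256 = 1792)
(k(-3, 1) - l)² = ((-7 + 1)/(-1 - 3) - 1*1792)² = (-6/(-4) - 1792)² = (-¼*(-6) - 1792)² = (3/2 - 1792)² = (-3581/2)² = 12823561/4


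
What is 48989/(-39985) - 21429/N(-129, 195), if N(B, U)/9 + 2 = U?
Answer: -104659162/7717105 ≈ -13.562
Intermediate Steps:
N(B, U) = -18 + 9*U
48989/(-39985) - 21429/N(-129, 195) = 48989/(-39985) - 21429/(-18 + 9*195) = 48989*(-1/39985) - 21429/(-18 + 1755) = -48989/39985 - 21429/1737 = -48989/39985 - 21429*1/1737 = -48989/39985 - 2381/193 = -104659162/7717105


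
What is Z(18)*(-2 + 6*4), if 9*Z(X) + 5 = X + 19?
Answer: 704/9 ≈ 78.222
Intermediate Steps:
Z(X) = 14/9 + X/9 (Z(X) = -5/9 + (X + 19)/9 = -5/9 + (19 + X)/9 = -5/9 + (19/9 + X/9) = 14/9 + X/9)
Z(18)*(-2 + 6*4) = (14/9 + (⅑)*18)*(-2 + 6*4) = (14/9 + 2)*(-2 + 24) = (32/9)*22 = 704/9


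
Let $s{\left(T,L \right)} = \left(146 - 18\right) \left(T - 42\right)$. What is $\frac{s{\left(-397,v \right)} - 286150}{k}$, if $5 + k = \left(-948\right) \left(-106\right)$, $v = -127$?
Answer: $- \frac{342342}{100483} \approx -3.407$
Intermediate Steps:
$k = 100483$ ($k = -5 - -100488 = -5 + 100488 = 100483$)
$s{\left(T,L \right)} = -5376 + 128 T$ ($s{\left(T,L \right)} = 128 \left(-42 + T\right) = -5376 + 128 T$)
$\frac{s{\left(-397,v \right)} - 286150}{k} = \frac{\left(-5376 + 128 \left(-397\right)\right) - 286150}{100483} = \left(\left(-5376 - 50816\right) - 286150\right) \frac{1}{100483} = \left(-56192 - 286150\right) \frac{1}{100483} = \left(-342342\right) \frac{1}{100483} = - \frac{342342}{100483}$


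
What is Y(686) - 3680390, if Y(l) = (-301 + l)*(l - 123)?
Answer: -3463635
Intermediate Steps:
Y(l) = (-301 + l)*(-123 + l)
Y(686) - 3680390 = (37023 + 686² - 424*686) - 3680390 = (37023 + 470596 - 290864) - 3680390 = 216755 - 3680390 = -3463635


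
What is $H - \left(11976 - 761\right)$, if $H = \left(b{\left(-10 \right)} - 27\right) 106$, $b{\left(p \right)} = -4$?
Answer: $-14501$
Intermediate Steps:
$H = -3286$ ($H = \left(-4 - 27\right) 106 = \left(-31\right) 106 = -3286$)
$H - \left(11976 - 761\right) = -3286 - \left(11976 - 761\right) = -3286 - 11215 = -14501$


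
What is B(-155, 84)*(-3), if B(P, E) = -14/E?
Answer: 1/2 ≈ 0.50000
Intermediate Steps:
B(-155, 84)*(-3) = -14/84*(-3) = -14*1/84*(-3) = -1/6*(-3) = 1/2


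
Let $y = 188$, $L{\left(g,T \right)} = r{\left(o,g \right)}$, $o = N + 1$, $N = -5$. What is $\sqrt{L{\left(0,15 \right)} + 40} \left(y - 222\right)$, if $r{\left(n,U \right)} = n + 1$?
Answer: $- 34 \sqrt{37} \approx -206.81$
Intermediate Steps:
$o = -4$ ($o = -5 + 1 = -4$)
$r{\left(n,U \right)} = 1 + n$
$L{\left(g,T \right)} = -3$ ($L{\left(g,T \right)} = 1 - 4 = -3$)
$\sqrt{L{\left(0,15 \right)} + 40} \left(y - 222\right) = \sqrt{-3 + 40} \left(188 - 222\right) = \sqrt{37} \left(-34\right) = - 34 \sqrt{37}$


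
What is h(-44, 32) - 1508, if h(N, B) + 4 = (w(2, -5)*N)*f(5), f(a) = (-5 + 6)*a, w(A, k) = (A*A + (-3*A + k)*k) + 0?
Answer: -14492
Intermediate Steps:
w(A, k) = A**2 + k*(k - 3*A) (w(A, k) = (A**2 + (k - 3*A)*k) + 0 = (A**2 + k*(k - 3*A)) + 0 = A**2 + k*(k - 3*A))
f(a) = a (f(a) = 1*a = a)
h(N, B) = -4 + 295*N (h(N, B) = -4 + ((2**2 + (-5)**2 - 3*2*(-5))*N)*5 = -4 + ((4 + 25 + 30)*N)*5 = -4 + (59*N)*5 = -4 + 295*N)
h(-44, 32) - 1508 = (-4 + 295*(-44)) - 1508 = (-4 - 12980) - 1508 = -12984 - 1508 = -14492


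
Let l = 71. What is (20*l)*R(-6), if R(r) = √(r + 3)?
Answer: 1420*I*√3 ≈ 2459.5*I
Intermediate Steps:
R(r) = √(3 + r)
(20*l)*R(-6) = (20*71)*√(3 - 6) = 1420*√(-3) = 1420*(I*√3) = 1420*I*√3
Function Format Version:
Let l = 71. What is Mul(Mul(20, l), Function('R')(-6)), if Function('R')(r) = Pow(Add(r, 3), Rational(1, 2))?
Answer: Mul(1420, I, Pow(3, Rational(1, 2))) ≈ Mul(2459.5, I)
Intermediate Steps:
Function('R')(r) = Pow(Add(3, r), Rational(1, 2))
Mul(Mul(20, l), Function('R')(-6)) = Mul(Mul(20, 71), Pow(Add(3, -6), Rational(1, 2))) = Mul(1420, Pow(-3, Rational(1, 2))) = Mul(1420, Mul(I, Pow(3, Rational(1, 2)))) = Mul(1420, I, Pow(3, Rational(1, 2)))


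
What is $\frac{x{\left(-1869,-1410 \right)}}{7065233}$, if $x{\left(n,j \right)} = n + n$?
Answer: $- \frac{534}{1009319} \approx -0.00052907$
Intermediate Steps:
$x{\left(n,j \right)} = 2 n$
$\frac{x{\left(-1869,-1410 \right)}}{7065233} = \frac{2 \left(-1869\right)}{7065233} = \left(-3738\right) \frac{1}{7065233} = - \frac{534}{1009319}$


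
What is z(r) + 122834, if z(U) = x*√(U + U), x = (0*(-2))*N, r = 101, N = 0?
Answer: 122834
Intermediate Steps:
x = 0 (x = (0*(-2))*0 = 0*0 = 0)
z(U) = 0 (z(U) = 0*√(U + U) = 0*√(2*U) = 0*(√2*√U) = 0)
z(r) + 122834 = 0 + 122834 = 122834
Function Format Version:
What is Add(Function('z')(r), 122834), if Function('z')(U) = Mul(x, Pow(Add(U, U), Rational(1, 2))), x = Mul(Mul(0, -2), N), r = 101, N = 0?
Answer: 122834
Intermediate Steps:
x = 0 (x = Mul(Mul(0, -2), 0) = Mul(0, 0) = 0)
Function('z')(U) = 0 (Function('z')(U) = Mul(0, Pow(Add(U, U), Rational(1, 2))) = Mul(0, Pow(Mul(2, U), Rational(1, 2))) = Mul(0, Mul(Pow(2, Rational(1, 2)), Pow(U, Rational(1, 2)))) = 0)
Add(Function('z')(r), 122834) = Add(0, 122834) = 122834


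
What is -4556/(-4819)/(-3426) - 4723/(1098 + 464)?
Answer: -38991672917/12894227214 ≈ -3.0240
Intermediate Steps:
-4556/(-4819)/(-3426) - 4723/(1098 + 464) = -4556*(-1/4819)*(-1/3426) - 4723/1562 = (4556/4819)*(-1/3426) - 4723*1/1562 = -2278/8254947 - 4723/1562 = -38991672917/12894227214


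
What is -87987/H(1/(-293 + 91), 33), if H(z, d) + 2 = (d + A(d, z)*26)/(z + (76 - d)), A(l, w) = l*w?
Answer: 254722365/3854 ≈ 66093.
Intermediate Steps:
H(z, d) = -2 + (d + 26*d*z)/(76 + z - d) (H(z, d) = -2 + (d + (d*z)*26)/(z + (76 - d)) = -2 + (d + 26*d*z)/(76 + z - d))
-87987/H(1/(-293 + 91), 33) = -87987*(76 + 1/(-293 + 91) - 1*33)/(-152 - 2/(-293 + 91) + 3*33 + 26*33/(-293 + 91)) = -87987*(76 + 1/(-202) - 33)/(-152 - 2/(-202) + 99 + 26*33/(-202)) = -87987*(76 - 1/202 - 33)/(-152 - 2*(-1/202) + 99 + 26*33*(-1/202)) = -87987*8685/(202*(-152 + 1/101 + 99 - 429/101)) = -87987/((202/8685)*(-5781/101)) = -87987/(-3854/2895) = -87987*(-2895/3854) = 254722365/3854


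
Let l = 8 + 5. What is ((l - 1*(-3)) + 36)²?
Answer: 2704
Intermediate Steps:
l = 13
((l - 1*(-3)) + 36)² = ((13 - 1*(-3)) + 36)² = ((13 + 3) + 36)² = (16 + 36)² = 52² = 2704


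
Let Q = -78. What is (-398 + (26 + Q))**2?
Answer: 202500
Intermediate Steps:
(-398 + (26 + Q))**2 = (-398 + (26 - 78))**2 = (-398 - 52)**2 = (-450)**2 = 202500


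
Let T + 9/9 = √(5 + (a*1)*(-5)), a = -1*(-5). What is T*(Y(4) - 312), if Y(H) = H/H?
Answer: 311 - 622*I*√5 ≈ 311.0 - 1390.8*I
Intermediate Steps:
a = 5
Y(H) = 1
T = -1 + 2*I*√5 (T = -1 + √(5 + (5*1)*(-5)) = -1 + √(5 + 5*(-5)) = -1 + √(5 - 25) = -1 + √(-20) = -1 + 2*I*√5 ≈ -1.0 + 4.4721*I)
T*(Y(4) - 312) = (-1 + 2*I*√5)*(1 - 312) = (-1 + 2*I*√5)*(-311) = 311 - 622*I*√5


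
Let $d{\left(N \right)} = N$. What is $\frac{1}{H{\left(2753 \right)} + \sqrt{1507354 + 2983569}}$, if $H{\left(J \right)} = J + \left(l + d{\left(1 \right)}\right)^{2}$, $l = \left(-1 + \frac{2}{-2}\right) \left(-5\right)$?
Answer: $\frac{2874}{3768953} - \frac{\sqrt{4490923}}{3768953} \approx 0.00020027$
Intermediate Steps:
$l = 10$ ($l = \left(-1 + 2 \left(- \frac{1}{2}\right)\right) \left(-5\right) = \left(-1 - 1\right) \left(-5\right) = \left(-2\right) \left(-5\right) = 10$)
$H{\left(J \right)} = 121 + J$ ($H{\left(J \right)} = J + \left(10 + 1\right)^{2} = J + 11^{2} = J + 121 = 121 + J$)
$\frac{1}{H{\left(2753 \right)} + \sqrt{1507354 + 2983569}} = \frac{1}{\left(121 + 2753\right) + \sqrt{1507354 + 2983569}} = \frac{1}{2874 + \sqrt{4490923}}$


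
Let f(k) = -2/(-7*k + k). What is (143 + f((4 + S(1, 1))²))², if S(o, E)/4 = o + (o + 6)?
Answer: 309119320225/15116544 ≈ 20449.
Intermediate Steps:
S(o, E) = 24 + 8*o (S(o, E) = 4*(o + (o + 6)) = 4*(o + (6 + o)) = 4*(6 + 2*o) = 24 + 8*o)
f(k) = 1/(3*k) (f(k) = -2*(-1/(6*k)) = -(-1)/(3*k) = 1/(3*k))
(143 + f((4 + S(1, 1))²))² = (143 + 1/(3*((4 + (24 + 8*1))²)))² = (143 + 1/(3*((4 + (24 + 8))²)))² = (143 + 1/(3*((4 + 32)²)))² = (143 + 1/(3*(36²)))² = (143 + (⅓)/1296)² = (143 + (⅓)*(1/1296))² = (143 + 1/3888)² = (555985/3888)² = 309119320225/15116544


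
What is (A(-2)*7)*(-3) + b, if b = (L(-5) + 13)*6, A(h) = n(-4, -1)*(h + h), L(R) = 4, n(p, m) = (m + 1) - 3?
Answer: -150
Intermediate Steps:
n(p, m) = -2 + m (n(p, m) = (1 + m) - 3 = -2 + m)
A(h) = -6*h (A(h) = (-2 - 1)*(h + h) = -6*h)
b = 102 (b = (4 + 13)*6 = 17*6 = 102)
(A(-2)*7)*(-3) + b = (-6*(-2)*7)*(-3) + 102 = (12*7)*(-3) + 102 = 84*(-3) + 102 = -252 + 102 = -150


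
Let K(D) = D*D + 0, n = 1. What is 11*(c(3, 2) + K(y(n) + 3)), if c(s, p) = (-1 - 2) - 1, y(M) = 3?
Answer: 352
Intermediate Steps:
K(D) = D² (K(D) = D² + 0 = D²)
c(s, p) = -4 (c(s, p) = -3 - 1 = -4)
11*(c(3, 2) + K(y(n) + 3)) = 11*(-4 + (3 + 3)²) = 11*(-4 + 6²) = 11*(-4 + 36) = 11*32 = 352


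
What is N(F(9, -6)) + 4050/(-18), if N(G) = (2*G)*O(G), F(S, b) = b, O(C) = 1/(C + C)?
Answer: -224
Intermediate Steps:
O(C) = 1/(2*C)
N(G) = 1 (N(G) = (2*G)*(1/(2*G)) = 1)
N(F(9, -6)) + 4050/(-18) = 1 + 4050/(-18) = 1 + 4050*(-1/18) = 1 - 225 = -224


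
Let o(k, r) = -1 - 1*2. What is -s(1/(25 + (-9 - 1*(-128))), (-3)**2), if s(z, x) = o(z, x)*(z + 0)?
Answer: 1/48 ≈ 0.020833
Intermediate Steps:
o(k, r) = -3 (o(k, r) = -1 - 2 = -3)
s(z, x) = -3*z (s(z, x) = -3*(z + 0) = -3*z)
-s(1/(25 + (-9 - 1*(-128))), (-3)**2) = -(-3)/(25 + (-9 - 1*(-128))) = -(-3)/(25 + (-9 + 128)) = -(-3)/(25 + 119) = -(-3)/144 = -1*(-1/48) = 1/48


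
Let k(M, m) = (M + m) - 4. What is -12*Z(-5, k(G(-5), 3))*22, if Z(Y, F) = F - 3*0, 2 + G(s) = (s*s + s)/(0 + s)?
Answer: 1848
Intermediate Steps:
G(s) = -2 + (s + s²)/s (G(s) = -2 + (s*s + s)/(0 + s) = -2 + (s² + s)/s = -2 + (s + s²)/s)
k(M, m) = -4 + M + m
Z(Y, F) = F (Z(Y, F) = F + 0 = F)
-12*Z(-5, k(G(-5), 3))*22 = -12*(-4 + (-1 - 5) + 3)*22 = -12*(-4 - 6 + 3)*22 = -12*(-7)*22 = 84*22 = 1848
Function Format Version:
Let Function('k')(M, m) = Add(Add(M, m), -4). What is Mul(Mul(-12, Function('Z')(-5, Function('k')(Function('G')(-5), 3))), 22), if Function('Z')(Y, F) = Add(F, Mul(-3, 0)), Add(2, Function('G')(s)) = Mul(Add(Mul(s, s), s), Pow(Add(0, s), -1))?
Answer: 1848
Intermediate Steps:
Function('G')(s) = Add(-2, Mul(Pow(s, -1), Add(s, Pow(s, 2)))) (Function('G')(s) = Add(-2, Mul(Add(Mul(s, s), s), Pow(Add(0, s), -1))) = Add(-2, Mul(Add(Pow(s, 2), s), Pow(s, -1))) = Add(-2, Mul(Add(s, Pow(s, 2)), Pow(s, -1))) = Add(-2, Mul(Pow(s, -1), Add(s, Pow(s, 2)))))
Function('k')(M, m) = Add(-4, M, m)
Function('Z')(Y, F) = F (Function('Z')(Y, F) = Add(F, 0) = F)
Mul(Mul(-12, Function('Z')(-5, Function('k')(Function('G')(-5), 3))), 22) = Mul(Mul(-12, Add(-4, Add(-1, -5), 3)), 22) = Mul(Mul(-12, Add(-4, -6, 3)), 22) = Mul(Mul(-12, -7), 22) = Mul(84, 22) = 1848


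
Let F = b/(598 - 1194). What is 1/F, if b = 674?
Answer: -298/337 ≈ -0.88427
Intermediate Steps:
F = -337/298 (F = 674/(598 - 1194) = 674/(-596) = 674*(-1/596) = -337/298 ≈ -1.1309)
1/F = 1/(-337/298) = -298/337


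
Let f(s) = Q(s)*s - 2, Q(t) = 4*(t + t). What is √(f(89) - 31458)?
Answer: 2*√7977 ≈ 178.63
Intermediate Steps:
Q(t) = 8*t (Q(t) = 4*(2*t) = 8*t)
f(s) = -2 + 8*s² (f(s) = (8*s)*s - 2 = 8*s² - 2 = -2 + 8*s²)
√(f(89) - 31458) = √((-2 + 8*89²) - 31458) = √((-2 + 8*7921) - 31458) = √((-2 + 63368) - 31458) = √(63366 - 31458) = √31908 = 2*√7977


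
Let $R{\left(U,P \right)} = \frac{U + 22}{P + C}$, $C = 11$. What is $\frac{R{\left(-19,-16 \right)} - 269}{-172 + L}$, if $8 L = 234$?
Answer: $\frac{5392}{2855} \approx 1.8886$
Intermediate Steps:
$L = \frac{117}{4}$ ($L = \frac{1}{8} \cdot 234 = \frac{117}{4} \approx 29.25$)
$R{\left(U,P \right)} = \frac{22 + U}{11 + P}$ ($R{\left(U,P \right)} = \frac{U + 22}{P + 11} = \frac{22 + U}{11 + P}$)
$\frac{R{\left(-19,-16 \right)} - 269}{-172 + L} = \frac{\frac{22 - 19}{11 - 16} - 269}{-172 + \frac{117}{4}} = \frac{\frac{1}{-5} \cdot 3 - 269}{- \frac{571}{4}} = \left(\left(- \frac{1}{5}\right) 3 - 269\right) \left(- \frac{4}{571}\right) = \left(- \frac{3}{5} - 269\right) \left(- \frac{4}{571}\right) = \left(- \frac{1348}{5}\right) \left(- \frac{4}{571}\right) = \frac{5392}{2855}$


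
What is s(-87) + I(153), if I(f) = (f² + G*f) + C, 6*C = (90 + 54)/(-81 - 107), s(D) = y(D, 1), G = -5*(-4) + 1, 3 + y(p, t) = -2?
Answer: 1250993/47 ≈ 26617.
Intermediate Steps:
y(p, t) = -5 (y(p, t) = -3 - 2 = -5)
G = 21 (G = 20 + 1 = 21)
s(D) = -5
C = -6/47 (C = ((90 + 54)/(-81 - 107))/6 = (144/(-188))/6 = (144*(-1/188))/6 = (⅙)*(-36/47) = -6/47 ≈ -0.12766)
I(f) = -6/47 + f² + 21*f (I(f) = (f² + 21*f) - 6/47 = -6/47 + f² + 21*f)
s(-87) + I(153) = -5 + (-6/47 + 153² + 21*153) = -5 + (-6/47 + 23409 + 3213) = -5 + 1251228/47 = 1250993/47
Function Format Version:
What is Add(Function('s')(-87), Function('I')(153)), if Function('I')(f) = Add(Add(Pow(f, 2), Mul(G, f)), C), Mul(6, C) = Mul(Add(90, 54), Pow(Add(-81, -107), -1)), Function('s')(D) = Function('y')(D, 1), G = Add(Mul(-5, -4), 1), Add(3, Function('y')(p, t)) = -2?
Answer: Rational(1250993, 47) ≈ 26617.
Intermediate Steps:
Function('y')(p, t) = -5 (Function('y')(p, t) = Add(-3, -2) = -5)
G = 21 (G = Add(20, 1) = 21)
Function('s')(D) = -5
C = Rational(-6, 47) (C = Mul(Rational(1, 6), Mul(Add(90, 54), Pow(Add(-81, -107), -1))) = Mul(Rational(1, 6), Mul(144, Pow(-188, -1))) = Mul(Rational(1, 6), Mul(144, Rational(-1, 188))) = Mul(Rational(1, 6), Rational(-36, 47)) = Rational(-6, 47) ≈ -0.12766)
Function('I')(f) = Add(Rational(-6, 47), Pow(f, 2), Mul(21, f)) (Function('I')(f) = Add(Add(Pow(f, 2), Mul(21, f)), Rational(-6, 47)) = Add(Rational(-6, 47), Pow(f, 2), Mul(21, f)))
Add(Function('s')(-87), Function('I')(153)) = Add(-5, Add(Rational(-6, 47), Pow(153, 2), Mul(21, 153))) = Add(-5, Add(Rational(-6, 47), 23409, 3213)) = Add(-5, Rational(1251228, 47)) = Rational(1250993, 47)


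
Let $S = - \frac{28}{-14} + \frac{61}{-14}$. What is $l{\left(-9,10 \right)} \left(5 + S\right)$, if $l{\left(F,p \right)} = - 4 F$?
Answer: $\frac{666}{7} \approx 95.143$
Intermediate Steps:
$S = - \frac{33}{14}$ ($S = \left(-28\right) \left(- \frac{1}{14}\right) + 61 \left(- \frac{1}{14}\right) = 2 - \frac{61}{14} = - \frac{33}{14} \approx -2.3571$)
$l{\left(-9,10 \right)} \left(5 + S\right) = \left(-4\right) \left(-9\right) \left(5 - \frac{33}{14}\right) = 36 \cdot \frac{37}{14} = \frac{666}{7}$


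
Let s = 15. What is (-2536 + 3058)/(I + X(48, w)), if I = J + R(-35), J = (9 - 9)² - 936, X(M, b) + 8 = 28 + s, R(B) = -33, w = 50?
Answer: -261/467 ≈ -0.55889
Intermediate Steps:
X(M, b) = 35 (X(M, b) = -8 + (28 + 15) = -8 + 43 = 35)
J = -936 (J = 0² - 936 = 0 - 936 = -936)
I = -969 (I = -936 - 33 = -969)
(-2536 + 3058)/(I + X(48, w)) = (-2536 + 3058)/(-969 + 35) = 522/(-934) = 522*(-1/934) = -261/467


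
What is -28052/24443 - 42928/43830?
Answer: -1139404132/535668345 ≈ -2.1271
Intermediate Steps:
-28052/24443 - 42928/43830 = -28052*1/24443 - 42928*1/43830 = -28052/24443 - 21464/21915 = -1139404132/535668345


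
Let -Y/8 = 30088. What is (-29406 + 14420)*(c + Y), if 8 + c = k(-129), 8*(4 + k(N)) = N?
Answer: 14430446501/4 ≈ 3.6076e+9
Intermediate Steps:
Y = -240704 (Y = -8*30088 = -240704)
k(N) = -4 + N/8
c = -225/8 (c = -8 + (-4 + (1/8)*(-129)) = -8 + (-4 - 129/8) = -8 - 161/8 = -225/8 ≈ -28.125)
(-29406 + 14420)*(c + Y) = (-29406 + 14420)*(-225/8 - 240704) = -14986*(-1925857/8) = 14430446501/4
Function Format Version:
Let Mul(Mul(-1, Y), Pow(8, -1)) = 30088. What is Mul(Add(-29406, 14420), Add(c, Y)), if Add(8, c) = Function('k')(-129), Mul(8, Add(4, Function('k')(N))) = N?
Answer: Rational(14430446501, 4) ≈ 3.6076e+9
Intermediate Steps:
Y = -240704 (Y = Mul(-8, 30088) = -240704)
Function('k')(N) = Add(-4, Mul(Rational(1, 8), N))
c = Rational(-225, 8) (c = Add(-8, Add(-4, Mul(Rational(1, 8), -129))) = Add(-8, Add(-4, Rational(-129, 8))) = Add(-8, Rational(-161, 8)) = Rational(-225, 8) ≈ -28.125)
Mul(Add(-29406, 14420), Add(c, Y)) = Mul(Add(-29406, 14420), Add(Rational(-225, 8), -240704)) = Mul(-14986, Rational(-1925857, 8)) = Rational(14430446501, 4)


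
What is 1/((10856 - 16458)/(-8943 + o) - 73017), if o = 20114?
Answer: -11171/815678509 ≈ -1.3695e-5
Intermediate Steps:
1/((10856 - 16458)/(-8943 + o) - 73017) = 1/((10856 - 16458)/(-8943 + 20114) - 73017) = 1/(-5602/11171 - 73017) = 1/(-815678509/11171) = -11171/815678509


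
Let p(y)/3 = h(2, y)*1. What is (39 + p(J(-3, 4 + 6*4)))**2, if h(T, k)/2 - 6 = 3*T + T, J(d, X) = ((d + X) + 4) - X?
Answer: 15129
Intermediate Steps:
J(d, X) = 4 + d (J(d, X) = ((X + d) + 4) - X = (4 + X + d) - X = 4 + d)
h(T, k) = 12 + 8*T (h(T, k) = 12 + 2*(3*T + T) = 12 + 2*(4*T) = 12 + 8*T)
p(y) = 84 (p(y) = 3*((12 + 8*2)*1) = 3*((12 + 16)*1) = 3*(28*1) = 3*28 = 84)
(39 + p(J(-3, 4 + 6*4)))**2 = (39 + 84)**2 = 123**2 = 15129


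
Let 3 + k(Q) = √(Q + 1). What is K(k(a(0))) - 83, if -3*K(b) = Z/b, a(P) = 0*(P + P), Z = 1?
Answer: -497/6 ≈ -82.833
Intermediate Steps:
a(P) = 0 (a(P) = 0*(2*P) = 0)
k(Q) = -3 + √(1 + Q) (k(Q) = -3 + √(Q + 1) = -3 + √(1 + Q))
K(b) = -1/(3*b)
K(k(a(0))) - 83 = -1/(3*(-3 + √(1 + 0))) - 83 = -1/(3*(-3 + √1)) - 83 = -1/(3*(-3 + 1)) - 83 = -⅓/(-2) - 83 = -⅓*(-½) - 83 = ⅙ - 83 = -497/6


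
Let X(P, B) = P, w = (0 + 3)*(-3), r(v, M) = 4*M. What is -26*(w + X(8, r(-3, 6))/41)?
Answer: 9386/41 ≈ 228.93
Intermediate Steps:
w = -9 (w = 3*(-3) = -9)
-26*(w + X(8, r(-3, 6))/41) = -26*(-9 + 8/41) = -26*(-361/41) = 9386/41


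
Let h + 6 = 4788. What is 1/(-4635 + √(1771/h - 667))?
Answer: -22164570/102735969773 - I*√15244169586/102735969773 ≈ -0.00021574 - 1.2018e-6*I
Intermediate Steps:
h = 4782 (h = -6 + 4788 = 4782)
1/(-4635 + √(1771/h - 667)) = 1/(-4635 + √(1771/4782 - 667)) = 1/(-4635 + √(-3187823/4782)) = 1/(-4635 + I*√15244169586/4782)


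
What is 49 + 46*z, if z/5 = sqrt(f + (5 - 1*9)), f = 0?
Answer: 49 + 460*I ≈ 49.0 + 460.0*I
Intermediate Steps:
z = 10*I (z = 5*sqrt(0 + (5 - 1*9)) = 5*sqrt(0 + (5 - 9)) = 5*sqrt(0 - 4) = 5*sqrt(-4) = 5*(2*I) = 10*I ≈ 10.0*I)
49 + 46*z = 49 + 46*(10*I) = 49 + 460*I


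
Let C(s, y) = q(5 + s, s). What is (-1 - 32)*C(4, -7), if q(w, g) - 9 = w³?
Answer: -24354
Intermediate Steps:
q(w, g) = 9 + w³
C(s, y) = 9 + (5 + s)³
(-1 - 32)*C(4, -7) = (-1 - 32)*(9 + (5 + 4)³) = -33*(9 + 9³) = -33*(9 + 729) = -33*738 = -24354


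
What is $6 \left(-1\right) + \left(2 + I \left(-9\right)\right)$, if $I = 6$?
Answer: $-58$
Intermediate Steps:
$6 \left(-1\right) + \left(2 + I \left(-9\right)\right) = 6 \left(-1\right) + \left(2 + 6 \left(-9\right)\right) = -6 + \left(2 - 54\right) = -6 - 52 = -58$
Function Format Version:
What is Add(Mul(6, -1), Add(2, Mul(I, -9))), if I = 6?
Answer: -58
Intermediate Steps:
Add(Mul(6, -1), Add(2, Mul(I, -9))) = Add(Mul(6, -1), Add(2, Mul(6, -9))) = Add(-6, Add(2, -54)) = Add(-6, -52) = -58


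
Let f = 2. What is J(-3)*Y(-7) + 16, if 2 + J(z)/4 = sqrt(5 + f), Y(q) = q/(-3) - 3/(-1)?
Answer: -80/3 + 64*sqrt(7)/3 ≈ 29.776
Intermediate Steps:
Y(q) = 3 - q/3 (Y(q) = q*(-1/3) - 3*(-1) = -q/3 + 3 = 3 - q/3)
J(z) = -8 + 4*sqrt(7) (J(z) = -8 + 4*sqrt(5 + 2) = -8 + 4*sqrt(7))
J(-3)*Y(-7) + 16 = (-8 + 4*sqrt(7))*(3 - 1/3*(-7)) + 16 = (-8 + 4*sqrt(7))*(3 + 7/3) + 16 = (-8 + 4*sqrt(7))*(16/3) + 16 = (-128/3 + 64*sqrt(7)/3) + 16 = -80/3 + 64*sqrt(7)/3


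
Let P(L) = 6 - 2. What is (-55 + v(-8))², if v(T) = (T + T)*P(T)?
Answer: 14161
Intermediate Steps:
P(L) = 4
v(T) = 8*T (v(T) = (T + T)*4 = (2*T)*4 = 8*T)
(-55 + v(-8))² = (-55 + 8*(-8))² = (-55 - 64)² = (-119)² = 14161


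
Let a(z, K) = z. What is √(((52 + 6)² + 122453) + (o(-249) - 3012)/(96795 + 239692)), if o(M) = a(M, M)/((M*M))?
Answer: √883231539891185493966/83785263 ≈ 354.71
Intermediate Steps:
o(M) = 1/M (o(M) = M/((M*M)) = M/(M²) = M/M² = 1/M)
√(((52 + 6)² + 122453) + (o(-249) - 3012)/(96795 + 239692)) = √(((52 + 6)² + 122453) + (1/(-249) - 3012)/(96795 + 239692)) = √((58² + 122453) + (-1/249 - 3012)/336487) = √((3364 + 122453) - 749989/249*1/336487) = √(125817 - 749989/83785263) = √(10541609684882/83785263) = √883231539891185493966/83785263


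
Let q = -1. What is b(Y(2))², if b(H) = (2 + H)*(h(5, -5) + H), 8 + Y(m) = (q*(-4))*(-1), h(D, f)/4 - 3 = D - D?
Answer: 0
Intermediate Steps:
h(D, f) = 12 (h(D, f) = 12 + 4*(D - D) = 12 + 4*0 = 12 + 0 = 12)
Y(m) = -12 (Y(m) = -8 - 1*(-4)*(-1) = -8 + 4*(-1) = -8 - 4 = -12)
b(H) = (2 + H)*(12 + H)
b(Y(2))² = (24 + (-12)² + 14*(-12))² = (24 + 144 - 168)² = 0² = 0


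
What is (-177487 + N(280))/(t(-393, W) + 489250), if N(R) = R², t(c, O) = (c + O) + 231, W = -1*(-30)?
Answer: -99087/489118 ≈ -0.20258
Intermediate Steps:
W = 30
t(c, O) = 231 + O + c (t(c, O) = (O + c) + 231 = 231 + O + c)
(-177487 + N(280))/(t(-393, W) + 489250) = (-177487 + 280²)/((231 + 30 - 393) + 489250) = (-177487 + 78400)/(-132 + 489250) = -99087/489118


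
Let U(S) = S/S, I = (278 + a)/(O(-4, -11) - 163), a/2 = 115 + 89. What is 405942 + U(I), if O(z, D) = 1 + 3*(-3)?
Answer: 405943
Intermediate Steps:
O(z, D) = -8 (O(z, D) = 1 - 9 = -8)
a = 408 (a = 2*(115 + 89) = 2*204 = 408)
I = -686/171 (I = (278 + 408)/(-8 - 163) = 686/(-171) = 686*(-1/171) = -686/171 ≈ -4.0117)
U(S) = 1
405942 + U(I) = 405942 + 1 = 405943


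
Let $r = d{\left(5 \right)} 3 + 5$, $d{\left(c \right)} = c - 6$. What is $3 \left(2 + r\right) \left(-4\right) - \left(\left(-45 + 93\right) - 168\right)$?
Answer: $72$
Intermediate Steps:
$d{\left(c \right)} = -6 + c$ ($d{\left(c \right)} = c - 6 = -6 + c$)
$r = 2$ ($r = \left(-6 + 5\right) 3 + 5 = \left(-1\right) 3 + 5 = -3 + 5 = 2$)
$3 \left(2 + r\right) \left(-4\right) - \left(\left(-45 + 93\right) - 168\right) = 3 \left(2 + 2\right) \left(-4\right) - \left(\left(-45 + 93\right) - 168\right) = 3 \cdot 4 \left(-4\right) - \left(48 - 168\right) = 3 \left(-16\right) - -120 = -48 + 120 = 72$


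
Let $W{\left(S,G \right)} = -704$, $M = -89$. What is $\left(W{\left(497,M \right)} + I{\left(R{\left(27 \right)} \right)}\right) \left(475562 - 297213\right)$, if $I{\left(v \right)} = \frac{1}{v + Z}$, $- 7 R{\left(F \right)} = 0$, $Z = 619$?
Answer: $- \frac{77720035475}{619} \approx -1.2556 \cdot 10^{8}$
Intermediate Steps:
$R{\left(F \right)} = 0$ ($R{\left(F \right)} = \left(- \frac{1}{7}\right) 0 = 0$)
$I{\left(v \right)} = \frac{1}{619 + v}$ ($I{\left(v \right)} = \frac{1}{v + 619} = \frac{1}{619 + v}$)
$\left(W{\left(497,M \right)} + I{\left(R{\left(27 \right)} \right)}\right) \left(475562 - 297213\right) = \left(-704 + \frac{1}{619 + 0}\right) \left(475562 - 297213\right) = \left(-704 + \frac{1}{619}\right) 178349 = \left(- \frac{435775}{619}\right) 178349 = - \frac{77720035475}{619}$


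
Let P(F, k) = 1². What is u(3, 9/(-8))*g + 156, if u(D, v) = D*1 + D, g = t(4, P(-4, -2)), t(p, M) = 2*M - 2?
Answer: 156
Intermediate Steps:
P(F, k) = 1
t(p, M) = -2 + 2*M
g = 0 (g = -2 + 2*1 = -2 + 2 = 0)
u(D, v) = 2*D (u(D, v) = D + D = 2*D)
u(3, 9/(-8))*g + 156 = (2*3)*0 + 156 = 6*0 + 156 = 0 + 156 = 156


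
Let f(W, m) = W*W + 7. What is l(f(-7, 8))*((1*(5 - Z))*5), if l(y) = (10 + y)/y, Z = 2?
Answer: 495/28 ≈ 17.679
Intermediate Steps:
f(W, m) = 7 + W² (f(W, m) = W² + 7 = 7 + W²)
l(y) = (10 + y)/y
l(f(-7, 8))*((1*(5 - Z))*5) = ((10 + (7 + (-7)²))/(7 + (-7)²))*((1*(5 - 1*2))*5) = ((10 + (7 + 49))/(7 + 49))*((1*(5 - 2))*5) = ((10 + 56)/56)*((1*3)*5) = ((1/56)*66)*(3*5) = (33/28)*15 = 495/28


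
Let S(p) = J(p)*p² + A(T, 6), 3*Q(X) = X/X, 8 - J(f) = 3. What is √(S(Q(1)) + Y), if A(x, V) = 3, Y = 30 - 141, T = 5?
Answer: I*√967/3 ≈ 10.366*I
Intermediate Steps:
J(f) = 5 (J(f) = 8 - 1*3 = 8 - 3 = 5)
Q(X) = ⅓ (Q(X) = (X/X)/3 = (⅓)*1 = ⅓)
Y = -111
S(p) = 3 + 5*p² (S(p) = 5*p² + 3 = 3 + 5*p²)
√(S(Q(1)) + Y) = √((3 + 5*(⅓)²) - 111) = √((3 + 5*(⅑)) - 111) = √((3 + 5/9) - 111) = √(32/9 - 111) = √(-967/9) = I*√967/3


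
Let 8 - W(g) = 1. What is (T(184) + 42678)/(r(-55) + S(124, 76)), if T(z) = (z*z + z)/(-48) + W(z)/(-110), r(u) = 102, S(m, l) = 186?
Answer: 6924847/47520 ≈ 145.72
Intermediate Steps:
W(g) = 7 (W(g) = 8 - 1*1 = 8 - 1 = 7)
T(z) = -7/110 - z/48 - z²/48 (T(z) = (z*z + z)/(-48) + 7/(-110) = (z² + z)*(-1/48) + 7*(-1/110) = (z + z²)*(-1/48) - 7/110 = (-z/48 - z²/48) - 7/110 = -7/110 - z/48 - z²/48)
(T(184) + 42678)/(r(-55) + S(124, 76)) = ((-7/110 - 1/48*184 - 1/48*184²) + 42678)/(102 + 186) = ((-7/110 - 23/6 - 1/48*33856) + 42678)/288 = ((-7/110 - 23/6 - 2116/3) + 42678)*(1/288) = (-117023/165 + 42678)*(1/288) = (6924847/165)*(1/288) = 6924847/47520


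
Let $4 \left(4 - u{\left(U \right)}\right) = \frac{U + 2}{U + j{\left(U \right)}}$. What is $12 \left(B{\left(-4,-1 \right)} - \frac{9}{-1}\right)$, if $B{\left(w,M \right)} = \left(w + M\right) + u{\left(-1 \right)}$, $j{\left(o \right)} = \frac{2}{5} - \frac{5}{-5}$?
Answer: $\frac{177}{2} \approx 88.5$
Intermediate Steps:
$j{\left(o \right)} = \frac{7}{5}$ ($j{\left(o \right)} = 2 \cdot \frac{1}{5} - -1 = \frac{2}{5} + 1 = \frac{7}{5}$)
$u{\left(U \right)} = 4 - \frac{2 + U}{4 \left(\frac{7}{5} + U\right)}$ ($u{\left(U \right)} = 4 - \frac{\left(U + 2\right) \frac{1}{U + \frac{7}{5}}}{4} = 4 - \frac{\left(2 + U\right) \frac{1}{\frac{7}{5} + U}}{4} = 4 - \frac{\frac{1}{\frac{7}{5} + U} \left(2 + U\right)}{4} = 4 - \frac{2 + U}{4 \left(\frac{7}{5} + U\right)}$)
$B{\left(w,M \right)} = \frac{27}{8} + M + w$ ($B{\left(w,M \right)} = \left(w + M\right) + \frac{3 \left(34 + 25 \left(-1\right)\right)}{4 \left(7 + 5 \left(-1\right)\right)} = \left(M + w\right) + \frac{3 \left(34 - 25\right)}{4 \left(7 - 5\right)} = \left(M + w\right) + \frac{3}{4} \cdot \frac{1}{2} \cdot 9 = \left(M + w\right) + \frac{27}{8} = \frac{27}{8} + M + w$)
$12 \left(B{\left(-4,-1 \right)} - \frac{9}{-1}\right) = 12 \left(\left(\frac{27}{8} - 1 - 4\right) - \frac{9}{-1}\right) = 12 \left(- \frac{13}{8} - -9\right) = 12 \left(- \frac{13}{8} + 9\right) = 12 \cdot \frac{59}{8} = \frac{177}{2}$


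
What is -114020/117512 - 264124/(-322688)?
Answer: -179848321/1184991008 ≈ -0.15177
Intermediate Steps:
-114020/117512 - 264124/(-322688) = -114020*1/117512 - 264124*(-1/322688) = -28505/29378 + 66031/80672 = -179848321/1184991008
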